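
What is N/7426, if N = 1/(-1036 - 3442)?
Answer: -1/33253628 ≈ -3.0072e-8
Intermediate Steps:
N = -1/4478 (N = 1/(-4478) = -1/4478 ≈ -0.00022331)
N/7426 = -1/4478/7426 = -1/4478*1/7426 = -1/33253628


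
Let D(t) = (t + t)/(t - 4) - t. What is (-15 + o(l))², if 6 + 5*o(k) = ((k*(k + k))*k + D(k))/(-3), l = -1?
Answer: 163216/625 ≈ 261.15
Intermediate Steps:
D(t) = -t + 2*t/(-4 + t) (D(t) = (2*t)/(-4 + t) - t = 2*t/(-4 + t) - t = -t + 2*t/(-4 + t))
o(k) = -6/5 - 2*k³/15 - k*(6 - k)/(15*(-4 + k)) (o(k) = -6/5 + (((k*(k + k))*k + k*(6 - k)/(-4 + k))/(-3))/5 = -6/5 + (((k*(2*k))*k + k*(6 - k)/(-4 + k))*(-⅓))/5 = -6/5 + (((2*k²)*k + k*(6 - k)/(-4 + k))*(-⅓))/5 = -6/5 + ((2*k³ + k*(6 - k)/(-4 + k))*(-⅓))/5 = -6/5 + (-2*k³/3 - k*(6 - k)/(3*(-4 + k)))/5 = -6/5 + (-2*k³/15 - k*(6 - k)/(15*(-4 + k))) = -6/5 - 2*k³/15 - k*(6 - k)/(15*(-4 + k)))
(-15 + o(l))² = (-15 + (-(-6 - 1) - 2*(-4 - 1)*(9 + (-1)³))/(15*(-4 - 1)))² = (-15 + (1/15)*(-1*(-7) - 2*(-5)*(9 - 1))/(-5))² = (-15 + (1/15)*(-⅕)*(7 - 2*(-5)*8))² = (-15 + (1/15)*(-⅕)*(7 + 80))² = (-15 + (1/15)*(-⅕)*87)² = (-15 - 29/25)² = (-404/25)² = 163216/625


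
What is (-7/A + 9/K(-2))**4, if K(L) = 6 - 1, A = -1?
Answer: 3748096/625 ≈ 5997.0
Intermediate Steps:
K(L) = 5
(-7/A + 9/K(-2))**4 = (-7/(-1) + 9/5)**4 = (-7*(-1) + 9*(1/5))**4 = (7 + 9/5)**4 = (44/5)**4 = 3748096/625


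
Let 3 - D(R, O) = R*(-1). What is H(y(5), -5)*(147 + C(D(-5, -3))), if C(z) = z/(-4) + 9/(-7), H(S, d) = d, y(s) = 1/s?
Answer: -10235/14 ≈ -731.07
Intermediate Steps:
D(R, O) = 3 + R (D(R, O) = 3 - R*(-1) = 3 - (-1)*R = 3 + R)
C(z) = -9/7 - z/4 (C(z) = z*(-¼) + 9*(-⅐) = -z/4 - 9/7 = -9/7 - z/4)
H(y(5), -5)*(147 + C(D(-5, -3))) = -5*(147 + (-9/7 - (3 - 5)/4)) = -5*(147 + (-9/7 - ¼*(-2))) = -5*(147 + (-9/7 + ½)) = -5*(147 - 11/14) = -5*2047/14 = -10235/14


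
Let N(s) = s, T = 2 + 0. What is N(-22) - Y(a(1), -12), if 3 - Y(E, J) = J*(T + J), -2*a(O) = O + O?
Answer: 95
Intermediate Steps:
a(O) = -O (a(O) = -(O + O)/2 = -O)
T = 2
Y(E, J) = 3 - J*(2 + J)
N(-22) - Y(a(1), -12) = -22 - (3 - 1*(-12)**2 - 2*(-12)) = -22 - (3 - 1*144 + 24) = -22 - (3 - 144 + 24) = -22 - 1*(-117) = -22 + 117 = 95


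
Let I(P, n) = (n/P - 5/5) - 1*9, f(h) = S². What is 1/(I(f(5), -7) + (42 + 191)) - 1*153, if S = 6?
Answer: -1227177/8021 ≈ -153.00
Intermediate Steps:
f(h) = 36 (f(h) = 6² = 36)
I(P, n) = -10 + n/P (I(P, n) = (n/P - 5*⅕) - 9 = (n/P - 1) - 9 = (-1 + n/P) - 9 = -10 + n/P)
1/(I(f(5), -7) + (42 + 191)) - 1*153 = 1/((-10 - 7/36) + (42 + 191)) - 1*153 = 1/((-10 - 7*1/36) + 233) - 153 = 1/((-10 - 7/36) + 233) - 153 = 1/(-367/36 + 233) - 153 = 1/(8021/36) - 153 = 36/8021 - 153 = -1227177/8021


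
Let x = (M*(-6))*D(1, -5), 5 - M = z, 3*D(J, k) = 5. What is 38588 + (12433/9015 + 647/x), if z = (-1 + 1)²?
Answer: 3477665989/90150 ≈ 38576.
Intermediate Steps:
D(J, k) = 5/3 (D(J, k) = (⅓)*5 = 5/3)
z = 0 (z = 0² = 0)
M = 5 (M = 5 - 1*0 = 5 + 0 = 5)
x = -50 (x = (5*(-6))*(5/3) = -30*5/3 = -50)
38588 + (12433/9015 + 647/x) = 38588 + (12433/9015 + 647/(-50)) = 38588 + (12433*(1/9015) + 647*(-1/50)) = 38588 + (12433/9015 - 647/50) = 38588 - 1042211/90150 = 3477665989/90150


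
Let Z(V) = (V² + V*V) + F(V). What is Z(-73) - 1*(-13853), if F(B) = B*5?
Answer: 24146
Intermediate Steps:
F(B) = 5*B
Z(V) = 2*V² + 5*V (Z(V) = (V² + V*V) + 5*V = (V² + V²) + 5*V = 2*V² + 5*V)
Z(-73) - 1*(-13853) = -73*(5 + 2*(-73)) - 1*(-13853) = -73*(5 - 146) + 13853 = -73*(-141) + 13853 = 10293 + 13853 = 24146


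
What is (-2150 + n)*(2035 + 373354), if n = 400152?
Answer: 149405572778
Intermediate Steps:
(-2150 + n)*(2035 + 373354) = (-2150 + 400152)*(2035 + 373354) = 398002*375389 = 149405572778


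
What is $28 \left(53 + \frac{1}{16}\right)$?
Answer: $\frac{5943}{4} \approx 1485.8$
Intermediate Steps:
$28 \left(53 + \frac{1}{16}\right) = 28 \cdot \frac{849}{16} = \frac{5943}{4}$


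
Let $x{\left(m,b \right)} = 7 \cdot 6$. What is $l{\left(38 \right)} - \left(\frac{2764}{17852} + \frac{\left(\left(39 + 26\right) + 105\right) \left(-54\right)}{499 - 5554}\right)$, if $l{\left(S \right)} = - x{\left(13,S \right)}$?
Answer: $- \frac{66133525}{1504031} \approx -43.971$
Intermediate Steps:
$x{\left(m,b \right)} = 42$
$l{\left(S \right)} = -42$ ($l{\left(S \right)} = \left(-1\right) 42 = -42$)
$l{\left(38 \right)} - \left(\frac{2764}{17852} + \frac{\left(\left(39 + 26\right) + 105\right) \left(-54\right)}{499 - 5554}\right) = -42 - \left(\frac{2764}{17852} + \frac{\left(\left(39 + 26\right) + 105\right) \left(-54\right)}{499 - 5554}\right) = -42 - \left(2764 \cdot \frac{1}{17852} + \frac{\left(65 + 105\right) \left(-54\right)}{499 - 5554}\right) = -42 - \left(\frac{691}{4463} + \frac{170 \left(-54\right)}{-5055}\right) = -42 - \left(\frac{691}{4463} - - \frac{612}{337}\right) = -42 - \left(\frac{691}{4463} + \frac{612}{337}\right) = -42 - \frac{2964223}{1504031} = - \frac{66133525}{1504031}$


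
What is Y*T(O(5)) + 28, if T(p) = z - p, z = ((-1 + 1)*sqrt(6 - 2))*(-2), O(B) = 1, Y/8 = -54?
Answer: 460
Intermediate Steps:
Y = -432 (Y = 8*(-54) = -432)
z = 0 (z = (0*sqrt(4))*(-2) = (0*2)*(-2) = 0*(-2) = 0)
T(p) = -p (T(p) = 0 - p = -p)
Y*T(O(5)) + 28 = -(-432) + 28 = -432*(-1) + 28 = 432 + 28 = 460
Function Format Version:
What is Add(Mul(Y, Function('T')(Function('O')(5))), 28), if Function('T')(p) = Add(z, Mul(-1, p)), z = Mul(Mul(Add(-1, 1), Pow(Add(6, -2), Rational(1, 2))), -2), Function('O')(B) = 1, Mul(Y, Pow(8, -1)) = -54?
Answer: 460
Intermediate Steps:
Y = -432 (Y = Mul(8, -54) = -432)
z = 0 (z = Mul(Mul(0, Pow(4, Rational(1, 2))), -2) = Mul(Mul(0, 2), -2) = Mul(0, -2) = 0)
Function('T')(p) = Mul(-1, p) (Function('T')(p) = Add(0, Mul(-1, p)) = Mul(-1, p))
Add(Mul(Y, Function('T')(Function('O')(5))), 28) = Add(Mul(-432, Mul(-1, 1)), 28) = Add(Mul(-432, -1), 28) = Add(432, 28) = 460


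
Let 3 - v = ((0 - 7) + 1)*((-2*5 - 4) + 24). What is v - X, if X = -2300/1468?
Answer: 23696/367 ≈ 64.567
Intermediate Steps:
X = -575/367 (X = -2300*1/1468 = -575/367 ≈ -1.5668)
v = 63 (v = 3 - ((0 - 7) + 1)*((-2*5 - 4) + 24) = 3 - (-7 + 1)*((-10 - 4) + 24) = 3 - (-6)*(-14 + 24) = 3 - (-6)*10 = 3 - 1*(-60) = 3 + 60 = 63)
v - X = 63 - 1*(-575/367) = 63 + 575/367 = 23696/367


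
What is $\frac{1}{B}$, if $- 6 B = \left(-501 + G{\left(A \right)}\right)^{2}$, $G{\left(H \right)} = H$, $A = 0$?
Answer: $- \frac{2}{83667} \approx -2.3904 \cdot 10^{-5}$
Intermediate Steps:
$B = - \frac{83667}{2}$ ($B = - \frac{\left(-501 + 0\right)^{2}}{6} = - \frac{\left(-501\right)^{2}}{6} = \left(- \frac{1}{6}\right) 251001 = - \frac{83667}{2} \approx -41834.0$)
$\frac{1}{B} = \frac{1}{- \frac{83667}{2}} = - \frac{2}{83667}$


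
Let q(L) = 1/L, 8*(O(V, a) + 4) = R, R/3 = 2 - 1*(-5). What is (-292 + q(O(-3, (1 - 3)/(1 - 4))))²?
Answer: 10368400/121 ≈ 85689.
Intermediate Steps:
R = 21 (R = 3*(2 - 1*(-5)) = 3*(2 + 5) = 3*7 = 21)
O(V, a) = -11/8 (O(V, a) = -4 + (⅛)*21 = -4 + 21/8 = -11/8)
(-292 + q(O(-3, (1 - 3)/(1 - 4))))² = (-292 + 1/(-11/8))² = (-292 - 8/11)² = (-3220/11)² = 10368400/121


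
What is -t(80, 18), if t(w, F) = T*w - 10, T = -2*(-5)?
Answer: -790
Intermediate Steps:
T = 10
t(w, F) = -10 + 10*w (t(w, F) = 10*w - 10 = -10 + 10*w)
-t(80, 18) = -(-10 + 10*80) = -(-10 + 800) = -1*790 = -790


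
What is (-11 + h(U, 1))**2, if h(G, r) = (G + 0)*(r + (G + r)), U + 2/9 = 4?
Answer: 769129/6561 ≈ 117.23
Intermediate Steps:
U = 34/9 (U = -2/9 + 4 = 34/9 ≈ 3.7778)
h(G, r) = G*(G + 2*r)
(-11 + h(U, 1))**2 = (-11 + 34*(34/9 + 2*1)/9)**2 = (-11 + 34*(34/9 + 2)/9)**2 = (-11 + (34/9)*(52/9))**2 = (-11 + 1768/81)**2 = (877/81)**2 = 769129/6561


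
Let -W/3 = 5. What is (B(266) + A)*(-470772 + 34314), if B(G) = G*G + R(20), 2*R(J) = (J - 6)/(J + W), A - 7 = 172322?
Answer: -530485019856/5 ≈ -1.0610e+11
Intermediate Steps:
W = -15 (W = -3*5 = -15)
A = 172329 (A = 7 + 172322 = 172329)
R(J) = (-6 + J)/(2*(-15 + J)) (R(J) = ((J - 6)/(J - 15))/2 = ((-6 + J)/(-15 + J))/2 = (-6 + J)/(2*(-15 + J)))
B(G) = 7/5 + G**2 (B(G) = G*G + (-6 + 20)/(2*(-15 + 20)) = G**2 + (1/2)*14/5 = G**2 + (1/2)*(1/5)*14 = G**2 + 7/5 = 7/5 + G**2)
(B(266) + A)*(-470772 + 34314) = ((7/5 + 266**2) + 172329)*(-470772 + 34314) = ((7/5 + 70756) + 172329)*(-436458) = (353787/5 + 172329)*(-436458) = (1215432/5)*(-436458) = -530485019856/5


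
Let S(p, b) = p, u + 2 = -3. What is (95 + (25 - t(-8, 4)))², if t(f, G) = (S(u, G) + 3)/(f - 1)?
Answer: 1162084/81 ≈ 14347.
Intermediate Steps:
u = -5 (u = -2 - 3 = -5)
t(f, G) = -2/(-1 + f) (t(f, G) = (-5 + 3)/(f - 1) = -2/(-1 + f))
(95 + (25 - t(-8, 4)))² = (95 + (25 - (-2)/(-1 - 8)))² = (95 + (25 - (-2)/(-9)))² = (95 + (25 - (-2)*(-1)/9))² = (95 + (25 - 1*2/9))² = (95 + (25 - 2/9))² = (95 + 223/9)² = (1078/9)² = 1162084/81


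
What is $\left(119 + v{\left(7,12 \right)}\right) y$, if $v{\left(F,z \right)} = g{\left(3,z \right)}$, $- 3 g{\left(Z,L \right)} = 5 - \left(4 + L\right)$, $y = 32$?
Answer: $\frac{11776}{3} \approx 3925.3$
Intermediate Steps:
$g{\left(Z,L \right)} = - \frac{1}{3} + \frac{L}{3}$ ($g{\left(Z,L \right)} = - \frac{5 - \left(4 + L\right)}{3} = - \frac{1 - L}{3} = - \frac{1}{3} + \frac{L}{3}$)
$v{\left(F,z \right)} = - \frac{1}{3} + \frac{z}{3}$
$\left(119 + v{\left(7,12 \right)}\right) y = \left(119 + \left(- \frac{1}{3} + \frac{1}{3} \cdot 12\right)\right) 32 = \left(119 + \left(- \frac{1}{3} + 4\right)\right) 32 = \left(119 + \frac{11}{3}\right) 32 = \frac{368}{3} \cdot 32 = \frac{11776}{3}$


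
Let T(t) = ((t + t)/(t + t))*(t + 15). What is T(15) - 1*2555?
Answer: -2525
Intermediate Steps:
T(t) = 15 + t (T(t) = ((2*t)/((2*t)))*(15 + t) = ((2*t)*(1/(2*t)))*(15 + t) = 1*(15 + t) = 15 + t)
T(15) - 1*2555 = (15 + 15) - 1*2555 = 30 - 2555 = -2525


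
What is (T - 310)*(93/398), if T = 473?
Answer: 15159/398 ≈ 38.088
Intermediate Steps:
(T - 310)*(93/398) = (473 - 310)*(93/398) = 163*(93*(1/398)) = 163*(93/398) = 15159/398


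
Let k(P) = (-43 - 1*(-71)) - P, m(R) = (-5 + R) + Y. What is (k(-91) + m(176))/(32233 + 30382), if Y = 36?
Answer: 326/62615 ≈ 0.0052064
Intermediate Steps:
m(R) = 31 + R (m(R) = (-5 + R) + 36 = 31 + R)
k(P) = 28 - P (k(P) = (-43 + 71) - P = 28 - P)
(k(-91) + m(176))/(32233 + 30382) = ((28 - 1*(-91)) + (31 + 176))/(32233 + 30382) = ((28 + 91) + 207)/62615 = (119 + 207)*(1/62615) = 326*(1/62615) = 326/62615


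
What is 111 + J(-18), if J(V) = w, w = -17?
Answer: 94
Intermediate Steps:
J(V) = -17
111 + J(-18) = 111 - 17 = 94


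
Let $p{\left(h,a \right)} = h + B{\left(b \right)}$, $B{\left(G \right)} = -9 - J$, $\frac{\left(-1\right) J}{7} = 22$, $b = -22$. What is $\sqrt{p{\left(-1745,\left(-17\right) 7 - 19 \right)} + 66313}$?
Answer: $\sqrt{64713} \approx 254.39$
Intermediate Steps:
$J = -154$ ($J = \left(-7\right) 22 = -154$)
$B{\left(G \right)} = 145$ ($B{\left(G \right)} = -9 - -154 = -9 + 154 = 145$)
$p{\left(h,a \right)} = 145 + h$ ($p{\left(h,a \right)} = h + 145 = 145 + h$)
$\sqrt{p{\left(-1745,\left(-17\right) 7 - 19 \right)} + 66313} = \sqrt{\left(145 - 1745\right) + 66313} = \sqrt{-1600 + 66313} = \sqrt{64713}$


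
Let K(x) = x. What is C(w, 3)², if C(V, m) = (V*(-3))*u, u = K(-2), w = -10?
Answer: 3600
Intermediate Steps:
u = -2
C(V, m) = 6*V (C(V, m) = (V*(-3))*(-2) = -3*V*(-2) = 6*V)
C(w, 3)² = (6*(-10))² = (-60)² = 3600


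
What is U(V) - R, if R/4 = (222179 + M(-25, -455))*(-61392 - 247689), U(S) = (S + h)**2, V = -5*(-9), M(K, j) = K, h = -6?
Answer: 274654323417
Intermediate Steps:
V = 45
U(S) = (-6 + S)**2 (U(S) = (S - 6)**2 = (-6 + S)**2)
R = -274654321896 (R = 4*((222179 - 25)*(-61392 - 247689)) = 4*(222154*(-309081)) = 4*(-68663580474) = -274654321896)
U(V) - R = (-6 + 45)**2 - 1*(-274654321896) = 39**2 + 274654321896 = 1521 + 274654321896 = 274654323417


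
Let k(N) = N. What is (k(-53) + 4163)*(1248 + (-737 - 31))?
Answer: 1972800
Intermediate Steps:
(k(-53) + 4163)*(1248 + (-737 - 31)) = (-53 + 4163)*(1248 + (-737 - 31)) = 4110*(1248 - 768) = 4110*480 = 1972800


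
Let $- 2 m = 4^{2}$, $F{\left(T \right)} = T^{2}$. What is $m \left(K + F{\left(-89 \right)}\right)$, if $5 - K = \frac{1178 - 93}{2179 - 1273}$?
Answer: $- \frac{28719484}{453} \approx -63398.0$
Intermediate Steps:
$K = \frac{3445}{906}$ ($K = 5 - \frac{1178 - 93}{2179 - 1273} = 5 - \frac{1085}{906} = \frac{3445}{906} \approx 3.8024$)
$m = -8$ ($m = - \frac{4^{2}}{2} = \left(- \frac{1}{2}\right) 16 = -8$)
$m \left(K + F{\left(-89 \right)}\right) = - 8 \left(\frac{3445}{906} + \left(-89\right)^{2}\right) = - 8 \left(\frac{3445}{906} + 7921\right) = \left(-8\right) \frac{7179871}{906} = - \frac{28719484}{453}$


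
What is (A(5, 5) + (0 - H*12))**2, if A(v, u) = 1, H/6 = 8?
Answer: 330625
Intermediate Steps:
H = 48 (H = 6*8 = 48)
(A(5, 5) + (0 - H*12))**2 = (1 + (0 - 48*12))**2 = (1 + (0 - 1*576))**2 = (1 + (0 - 576))**2 = (1 - 576)**2 = (-575)**2 = 330625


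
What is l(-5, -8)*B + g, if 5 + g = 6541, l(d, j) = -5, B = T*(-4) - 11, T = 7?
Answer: 6731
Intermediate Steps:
B = -39 (B = 7*(-4) - 11 = -28 - 11 = -39)
g = 6536 (g = -5 + 6541 = 6536)
l(-5, -8)*B + g = -5*(-39) + 6536 = 195 + 6536 = 6731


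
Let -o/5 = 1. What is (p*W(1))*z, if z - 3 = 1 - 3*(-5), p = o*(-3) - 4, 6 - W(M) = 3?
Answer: 627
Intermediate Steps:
o = -5 (o = -5*1 = -5)
W(M) = 3 (W(M) = 6 - 1*3 = 6 - 3 = 3)
p = 11 (p = -5*(-3) - 4 = 15 - 4 = 11)
z = 19 (z = 3 + (1 - 3*(-5)) = 3 + (1 + 15) = 3 + 16 = 19)
(p*W(1))*z = (11*3)*19 = 33*19 = 627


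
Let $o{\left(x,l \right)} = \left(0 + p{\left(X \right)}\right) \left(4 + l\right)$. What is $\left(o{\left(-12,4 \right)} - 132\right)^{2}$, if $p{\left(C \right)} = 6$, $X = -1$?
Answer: $7056$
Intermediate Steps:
$o{\left(x,l \right)} = 24 + 6 l$ ($o{\left(x,l \right)} = \left(0 + 6\right) \left(4 + l\right) = 6 \left(4 + l\right) = 24 + 6 l$)
$\left(o{\left(-12,4 \right)} - 132\right)^{2} = \left(\left(24 + 6 \cdot 4\right) - 132\right)^{2} = \left(\left(24 + 24\right) - 132\right)^{2} = \left(48 - 132\right)^{2} = \left(-84\right)^{2} = 7056$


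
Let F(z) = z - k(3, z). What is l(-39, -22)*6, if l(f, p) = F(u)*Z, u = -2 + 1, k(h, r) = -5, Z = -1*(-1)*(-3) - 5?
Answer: -192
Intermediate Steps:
Z = -8 (Z = 1*(-3) - 5 = -3 - 5 = -8)
u = -1
F(z) = 5 + z (F(z) = z - 1*(-5) = z + 5 = 5 + z)
l(f, p) = -32 (l(f, p) = (5 - 1)*(-8) = 4*(-8) = -32)
l(-39, -22)*6 = -32*6 = -192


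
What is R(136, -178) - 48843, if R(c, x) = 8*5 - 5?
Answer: -48808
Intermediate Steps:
R(c, x) = 35 (R(c, x) = 40 - 5 = 35)
R(136, -178) - 48843 = 35 - 48843 = -48808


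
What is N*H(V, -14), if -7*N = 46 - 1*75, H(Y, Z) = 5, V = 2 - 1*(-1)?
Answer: 145/7 ≈ 20.714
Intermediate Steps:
V = 3 (V = 2 + 1 = 3)
N = 29/7 (N = -(46 - 1*75)/7 = -(46 - 75)/7 = -1/7*(-29) = 29/7 ≈ 4.1429)
N*H(V, -14) = (29/7)*5 = 145/7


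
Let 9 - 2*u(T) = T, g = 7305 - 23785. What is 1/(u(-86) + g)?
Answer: -2/32865 ≈ -6.0855e-5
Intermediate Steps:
g = -16480
u(T) = 9/2 - T/2
1/(u(-86) + g) = 1/((9/2 - 1/2*(-86)) - 16480) = 1/((9/2 + 43) - 16480) = 1/(95/2 - 16480) = 1/(-32865/2) = -2/32865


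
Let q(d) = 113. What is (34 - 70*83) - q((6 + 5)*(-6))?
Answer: -5889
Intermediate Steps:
(34 - 70*83) - q((6 + 5)*(-6)) = (34 - 70*83) - 1*113 = (34 - 5810) - 113 = -5776 - 113 = -5889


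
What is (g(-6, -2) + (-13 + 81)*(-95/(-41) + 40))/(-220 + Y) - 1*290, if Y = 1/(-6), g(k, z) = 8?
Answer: -16416538/54161 ≈ -303.11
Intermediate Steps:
Y = -⅙ ≈ -0.16667
(g(-6, -2) + (-13 + 81)*(-95/(-41) + 40))/(-220 + Y) - 1*290 = (8 + (-13 + 81)*(-95/(-41) + 40))/(-220 - ⅙) - 1*290 = (8 + 68*(-95*(-1/41) + 40))/(-1321/6) - 290 = (8 + 68*(95/41 + 40))*(-6/1321) - 290 = (8 + 68*(1735/41))*(-6/1321) - 290 = (8 + 117980/41)*(-6/1321) - 290 = (118308/41)*(-6/1321) - 290 = -709848/54161 - 290 = -16416538/54161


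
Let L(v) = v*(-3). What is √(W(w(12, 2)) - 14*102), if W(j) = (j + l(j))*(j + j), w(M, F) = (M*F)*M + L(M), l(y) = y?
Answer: 2*√63147 ≈ 502.58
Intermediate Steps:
L(v) = -3*v
w(M, F) = -3*M + F*M² (w(M, F) = (M*F)*M - 3*M = (F*M)*M - 3*M = F*M² - 3*M = -3*M + F*M²)
W(j) = 4*j² (W(j) = (j + j)*(j + j) = (2*j)*(2*j) = 4*j²)
√(W(w(12, 2)) - 14*102) = √(4*(12*(-3 + 2*12))² - 14*102) = √(4*(12*(-3 + 24))² - 1428) = √(4*(12*21)² - 1428) = √(4*252² - 1428) = √(4*63504 - 1428) = √(254016 - 1428) = √252588 = 2*√63147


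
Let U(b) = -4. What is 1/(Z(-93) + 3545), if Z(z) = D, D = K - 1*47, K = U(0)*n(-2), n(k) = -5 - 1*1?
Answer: 1/3522 ≈ 0.00028393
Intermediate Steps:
n(k) = -6 (n(k) = -5 - 1 = -6)
K = 24 (K = -4*(-6) = 24)
D = -23 (D = 24 - 1*47 = 24 - 47 = -23)
Z(z) = -23
1/(Z(-93) + 3545) = 1/(-23 + 3545) = 1/3522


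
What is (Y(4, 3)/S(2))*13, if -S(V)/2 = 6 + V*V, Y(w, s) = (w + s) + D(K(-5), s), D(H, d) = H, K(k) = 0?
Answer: -91/20 ≈ -4.5500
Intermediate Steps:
Y(w, s) = s + w (Y(w, s) = (w + s) + 0 = (s + w) + 0 = s + w)
S(V) = -12 - 2*V² (S(V) = -2*(6 + V*V) = -2*(6 + V²) = -12 - 2*V²)
(Y(4, 3)/S(2))*13 = ((3 + 4)/(-12 - 2*2²))*13 = (7/(-12 - 2*4))*13 = (7/(-12 - 8))*13 = (7/(-20))*13 = (7*(-1/20))*13 = -7/20*13 = -91/20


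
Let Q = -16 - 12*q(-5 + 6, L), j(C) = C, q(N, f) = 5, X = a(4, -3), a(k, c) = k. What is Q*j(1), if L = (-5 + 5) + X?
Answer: -76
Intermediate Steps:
X = 4
L = 4 (L = (-5 + 5) + 4 = 0 + 4 = 4)
Q = -76 (Q = -16 - 12*5 = -16 - 60 = -76)
Q*j(1) = -76*1 = -76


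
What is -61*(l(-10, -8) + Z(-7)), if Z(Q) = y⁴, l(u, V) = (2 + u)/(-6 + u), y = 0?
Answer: -61/2 ≈ -30.500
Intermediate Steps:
l(u, V) = (2 + u)/(-6 + u)
Z(Q) = 0 (Z(Q) = 0⁴ = 0)
-61*(l(-10, -8) + Z(-7)) = -61*((2 - 10)/(-6 - 10) + 0) = -61*(-8/(-16) + 0) = -61*(-1/16*(-8) + 0) = -61*(½ + 0) = -61*½ = -61/2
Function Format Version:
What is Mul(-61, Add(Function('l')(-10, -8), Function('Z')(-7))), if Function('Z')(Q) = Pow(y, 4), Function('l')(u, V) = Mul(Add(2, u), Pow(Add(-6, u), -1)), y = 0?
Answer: Rational(-61, 2) ≈ -30.500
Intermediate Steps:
Function('l')(u, V) = Mul(Pow(Add(-6, u), -1), Add(2, u))
Function('Z')(Q) = 0 (Function('Z')(Q) = Pow(0, 4) = 0)
Mul(-61, Add(Function('l')(-10, -8), Function('Z')(-7))) = Mul(-61, Add(Mul(Pow(Add(-6, -10), -1), Add(2, -10)), 0)) = Mul(-61, Add(Mul(Pow(-16, -1), -8), 0)) = Mul(-61, Add(Mul(Rational(-1, 16), -8), 0)) = Mul(-61, Add(Rational(1, 2), 0)) = Mul(-61, Rational(1, 2)) = Rational(-61, 2)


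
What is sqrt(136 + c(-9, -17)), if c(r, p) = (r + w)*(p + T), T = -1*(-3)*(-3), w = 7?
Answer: 2*sqrt(47) ≈ 13.711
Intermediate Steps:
T = -9 (T = 3*(-3) = -9)
c(r, p) = (-9 + p)*(7 + r) (c(r, p) = (r + 7)*(p - 9) = (7 + r)*(-9 + p) = (-9 + p)*(7 + r))
sqrt(136 + c(-9, -17)) = sqrt(136 + (-63 - 9*(-9) + 7*(-17) - 17*(-9))) = sqrt(136 + (-63 + 81 - 119 + 153)) = sqrt(136 + 52) = sqrt(188) = 2*sqrt(47)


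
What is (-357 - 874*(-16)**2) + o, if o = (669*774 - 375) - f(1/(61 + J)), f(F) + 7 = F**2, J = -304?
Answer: 17321256512/59049 ≈ 2.9334e+5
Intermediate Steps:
f(F) = -7 + F**2
o = 30554196461/59049 (o = (669*774 - 375) - (-7 + (1/(61 - 304))**2) = (517806 - 375) - (-7 + (1/(-243))**2) = 517431 - (-7 + (-1/243)**2) = 517431 - (-7 + 1/59049) = 517431 - 1*(-413342/59049) = 517431 + 413342/59049 = 30554196461/59049 ≈ 5.1744e+5)
(-357 - 874*(-16)**2) + o = (-357 - 874*(-16)**2) + 30554196461/59049 = (-357 - 874*256) + 30554196461/59049 = (-357 - 223744) + 30554196461/59049 = -224101 + 30554196461/59049 = 17321256512/59049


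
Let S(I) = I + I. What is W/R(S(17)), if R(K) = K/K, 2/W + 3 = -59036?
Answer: -2/59039 ≈ -3.3876e-5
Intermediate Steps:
S(I) = 2*I
W = -2/59039 (W = 2/(-3 - 59036) = 2/(-59039) = 2*(-1/59039) = -2/59039 ≈ -3.3876e-5)
R(K) = 1
W/R(S(17)) = -2/59039/1 = -2/59039*1 = -2/59039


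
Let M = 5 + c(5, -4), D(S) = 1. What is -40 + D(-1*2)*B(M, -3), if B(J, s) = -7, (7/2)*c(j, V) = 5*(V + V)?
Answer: -47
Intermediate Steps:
c(j, V) = 20*V/7 (c(j, V) = 2*(5*(V + V))/7 = 2*(5*(2*V))/7 = 2*(10*V)/7 = 20*V/7)
M = -45/7 (M = 5 + (20/7)*(-4) = 5 - 80/7 = -45/7 ≈ -6.4286)
-40 + D(-1*2)*B(M, -3) = -40 + 1*(-7) = -40 - 7 = -47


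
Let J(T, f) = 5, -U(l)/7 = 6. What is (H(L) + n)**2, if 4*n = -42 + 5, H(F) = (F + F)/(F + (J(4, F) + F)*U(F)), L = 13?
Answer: 761484025/8832784 ≈ 86.211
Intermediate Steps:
U(l) = -42 (U(l) = -7*6 = -42)
H(F) = 2*F/(-210 - 41*F) (H(F) = (F + F)/(F + (5 + F)*(-42)) = (2*F)/(F + (-210 - 42*F)) = (2*F)/(-210 - 41*F) = 2*F/(-210 - 41*F))
n = -37/4 (n = (-42 + 5)/4 = (1/4)*(-37) = -37/4 ≈ -9.2500)
(H(L) + n)**2 = (2*13/(-210 - 41*13) - 37/4)**2 = (2*13/(-210 - 533) - 37/4)**2 = (2*13/(-743) - 37/4)**2 = (2*13*(-1/743) - 37/4)**2 = (-26/743 - 37/4)**2 = (-27595/2972)**2 = 761484025/8832784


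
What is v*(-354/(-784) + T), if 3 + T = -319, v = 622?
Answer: -39200617/196 ≈ -2.0000e+5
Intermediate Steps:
T = -322 (T = -3 - 319 = -322)
v*(-354/(-784) + T) = 622*(-354/(-784) - 322) = 622*(-354*(-1/784) - 322) = 622*(177/392 - 322) = 622*(-126047/392) = -39200617/196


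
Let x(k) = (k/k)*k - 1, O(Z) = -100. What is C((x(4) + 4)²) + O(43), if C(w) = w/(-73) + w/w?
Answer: -7276/73 ≈ -99.671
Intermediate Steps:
x(k) = -1 + k (x(k) = 1*k - 1 = k - 1 = -1 + k)
C(w) = 1 - w/73 (C(w) = w*(-1/73) + 1 = -w/73 + 1 = 1 - w/73)
C((x(4) + 4)²) + O(43) = (1 - ((-1 + 4) + 4)²/73) - 100 = (1 - (3 + 4)²/73) - 100 = (1 - 1/73*7²) - 100 = (1 - 1/73*49) - 100 = (1 - 49/73) - 100 = 24/73 - 100 = -7276/73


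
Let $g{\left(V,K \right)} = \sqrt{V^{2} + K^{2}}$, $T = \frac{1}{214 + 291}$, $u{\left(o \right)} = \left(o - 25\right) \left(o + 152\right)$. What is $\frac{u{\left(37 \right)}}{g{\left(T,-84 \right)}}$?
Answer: $\frac{1145340 \sqrt{1799456401}}{1799456401} \approx 27.0$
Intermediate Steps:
$u{\left(o \right)} = \left(-25 + o\right) \left(152 + o\right)$
$T = \frac{1}{505} \approx 0.0019802$
$g{\left(V,K \right)} = \sqrt{K^{2} + V^{2}}$
$\frac{u{\left(37 \right)}}{g{\left(T,-84 \right)}} = \frac{-3800 + 37^{2} + 127 \cdot 37}{\sqrt{\left(-84\right)^{2} + \left(\frac{1}{505}\right)^{2}}} = \frac{-3800 + 1369 + 4699}{\sqrt{7056 + \frac{1}{255025}}} = \frac{2268}{\sqrt{\frac{1799456401}{255025}}} = \frac{2268}{\frac{1}{505} \sqrt{1799456401}} = 2268 \frac{505 \sqrt{1799456401}}{1799456401} = \frac{1145340 \sqrt{1799456401}}{1799456401}$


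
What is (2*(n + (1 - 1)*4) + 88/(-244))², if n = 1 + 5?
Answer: 504100/3721 ≈ 135.47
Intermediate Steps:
n = 6
(2*(n + (1 - 1)*4) + 88/(-244))² = (2*(6 + (1 - 1)*4) + 88/(-244))² = (2*(6 + 0*4) + 88*(-1/244))² = (2*(6 + 0) - 22/61)² = (2*6 - 22/61)² = (12 - 22/61)² = (710/61)² = 504100/3721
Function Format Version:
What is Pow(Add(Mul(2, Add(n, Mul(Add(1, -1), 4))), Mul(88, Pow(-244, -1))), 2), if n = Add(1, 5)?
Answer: Rational(504100, 3721) ≈ 135.47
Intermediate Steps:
n = 6
Pow(Add(Mul(2, Add(n, Mul(Add(1, -1), 4))), Mul(88, Pow(-244, -1))), 2) = Pow(Add(Mul(2, Add(6, Mul(Add(1, -1), 4))), Mul(88, Pow(-244, -1))), 2) = Pow(Add(Mul(2, Add(6, Mul(0, 4))), Mul(88, Rational(-1, 244))), 2) = Pow(Add(Mul(2, Add(6, 0)), Rational(-22, 61)), 2) = Pow(Add(Mul(2, 6), Rational(-22, 61)), 2) = Pow(Add(12, Rational(-22, 61)), 2) = Pow(Rational(710, 61), 2) = Rational(504100, 3721)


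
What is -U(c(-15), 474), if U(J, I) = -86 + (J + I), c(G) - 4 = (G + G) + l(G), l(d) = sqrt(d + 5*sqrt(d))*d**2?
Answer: -362 - 225*sqrt(-15 + 5*I*sqrt(15)) ≈ -852.24 - 999.86*I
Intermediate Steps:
l(d) = d**2*sqrt(d + 5*sqrt(d))
c(G) = 4 + 2*G + G**2*sqrt(G + 5*sqrt(G)) (c(G) = 4 + ((G + G) + G**2*sqrt(G + 5*sqrt(G))) = 4 + (2*G + G**2*sqrt(G + 5*sqrt(G))) = 4 + 2*G + G**2*sqrt(G + 5*sqrt(G)))
U(J, I) = -86 + I + J (U(J, I) = -86 + (I + J) = -86 + I + J)
-U(c(-15), 474) = -(-86 + 474 + (4 + 2*(-15) + (-15)**2*sqrt(-15 + 5*sqrt(-15)))) = -(-86 + 474 + (4 - 30 + 225*sqrt(-15 + 5*(I*sqrt(15))))) = -(-86 + 474 + (4 - 30 + 225*sqrt(-15 + 5*I*sqrt(15)))) = -(-86 + 474 + (-26 + 225*sqrt(-15 + 5*I*sqrt(15)))) = -(362 + 225*sqrt(-15 + 5*I*sqrt(15))) = -362 - 225*sqrt(-15 + 5*I*sqrt(15))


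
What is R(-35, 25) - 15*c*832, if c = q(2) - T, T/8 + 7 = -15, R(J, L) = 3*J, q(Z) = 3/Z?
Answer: -2215305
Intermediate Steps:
T = -176 (T = -56 + 8*(-15) = -56 - 120 = -176)
c = 355/2 (c = 3/2 - 1*(-176) = 3*(½) + 176 = 3/2 + 176 = 355/2 ≈ 177.50)
R(-35, 25) - 15*c*832 = 3*(-35) - 15*355/2*832 = -105 - 5325/2*832 = -105 - 2215200 = -2215305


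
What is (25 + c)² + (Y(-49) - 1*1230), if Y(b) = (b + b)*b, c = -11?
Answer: 3768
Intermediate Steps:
Y(b) = 2*b² (Y(b) = (2*b)*b = 2*b²)
(25 + c)² + (Y(-49) - 1*1230) = (25 - 11)² + (2*(-49)² - 1*1230) = 14² + (2*2401 - 1230) = 196 + (4802 - 1230) = 196 + 3572 = 3768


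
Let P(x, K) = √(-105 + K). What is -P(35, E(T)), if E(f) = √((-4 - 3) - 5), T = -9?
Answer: -√(-105 + 2*I*√3) ≈ -0.16901 - 10.248*I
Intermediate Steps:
E(f) = 2*I*√3 (E(f) = √(-7 - 5) = √(-12) = 2*I*√3)
-P(35, E(T)) = -√(-105 + 2*I*√3)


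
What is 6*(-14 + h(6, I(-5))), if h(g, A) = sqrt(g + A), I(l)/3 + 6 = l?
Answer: -84 + 18*I*sqrt(3) ≈ -84.0 + 31.177*I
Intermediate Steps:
I(l) = -18 + 3*l
h(g, A) = sqrt(A + g)
6*(-14 + h(6, I(-5))) = 6*(-14 + sqrt((-18 + 3*(-5)) + 6)) = 6*(-14 + sqrt((-18 - 15) + 6)) = 6*(-14 + sqrt(-33 + 6)) = 6*(-14 + sqrt(-27)) = 6*(-14 + 3*I*sqrt(3)) = -84 + 18*I*sqrt(3)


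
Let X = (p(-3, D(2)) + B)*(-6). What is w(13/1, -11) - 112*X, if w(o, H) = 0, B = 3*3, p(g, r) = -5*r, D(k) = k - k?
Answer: 6048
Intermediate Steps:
D(k) = 0
B = 9
X = -54 (X = (-5*0 + 9)*(-6) = (0 + 9)*(-6) = 9*(-6) = -54)
w(13/1, -11) - 112*X = 0 - 112*(-54) = 0 + 6048 = 6048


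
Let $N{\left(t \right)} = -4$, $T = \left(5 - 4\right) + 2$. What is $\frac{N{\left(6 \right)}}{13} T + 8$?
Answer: $\frac{92}{13} \approx 7.0769$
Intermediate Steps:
$T = 3$ ($T = 1 + 2 = 3$)
$\frac{N{\left(6 \right)}}{13} T + 8 = - \frac{4}{13} \cdot 3 + 8 = \left(-4\right) \frac{1}{13} \cdot 3 + 8 = \left(- \frac{4}{13}\right) 3 + 8 = - \frac{12}{13} + 8 = \frac{92}{13}$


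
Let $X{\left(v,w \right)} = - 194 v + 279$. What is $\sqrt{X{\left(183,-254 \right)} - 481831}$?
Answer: $i \sqrt{517054} \approx 719.06 i$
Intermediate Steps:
$X{\left(v,w \right)} = 279 - 194 v$
$\sqrt{X{\left(183,-254 \right)} - 481831} = \sqrt{\left(279 - 35502\right) - 481831} = \sqrt{-35223 - 481831} = \sqrt{-517054} = i \sqrt{517054}$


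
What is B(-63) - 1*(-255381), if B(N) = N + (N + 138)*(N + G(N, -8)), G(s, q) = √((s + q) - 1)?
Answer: 250593 + 450*I*√2 ≈ 2.5059e+5 + 636.4*I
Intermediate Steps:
G(s, q) = √(-1 + q + s) (G(s, q) = √((q + s) - 1) = √(-1 + q + s))
B(N) = N + (138 + N)*(N + √(-9 + N)) (B(N) = N + (N + 138)*(N + √(-1 - 8 + N)) = N + (138 + N)*(N + √(-9 + N)))
B(-63) - 1*(-255381) = ((-63)² + 138*√(-9 - 63) + 139*(-63) - 63*√(-9 - 63)) - 1*(-255381) = (3969 + 138*√(-72) - 8757 - 378*I*√2) + 255381 = (3969 + 138*(6*I*√2) - 8757 - 378*I*√2) + 255381 = (3969 + 828*I*√2 - 8757 - 378*I*√2) + 255381 = (-4788 + 450*I*√2) + 255381 = 250593 + 450*I*√2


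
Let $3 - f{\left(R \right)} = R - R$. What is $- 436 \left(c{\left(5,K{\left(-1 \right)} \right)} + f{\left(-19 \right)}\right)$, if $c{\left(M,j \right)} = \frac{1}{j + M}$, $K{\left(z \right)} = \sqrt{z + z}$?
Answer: $\frac{436 \left(- 3 \sqrt{2} + 16 i\right)}{\sqrt{2} - 5 i} \approx -1388.7 + 22.837 i$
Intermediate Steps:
$f{\left(R \right)} = 3$ ($f{\left(R \right)} = 3 - \left(R - R\right) = 3 - 0 = 3 + 0 = 3$)
$K{\left(z \right)} = \sqrt{2} \sqrt{z}$ ($K{\left(z \right)} = \sqrt{2 z} = \sqrt{2} \sqrt{z}$)
$c{\left(M,j \right)} = \frac{1}{M + j}$
$- 436 \left(c{\left(5,K{\left(-1 \right)} \right)} + f{\left(-19 \right)}\right) = - 436 \left(\frac{1}{5 + \sqrt{2} \sqrt{-1}} + 3\right) = - 436 \left(\frac{1}{5 + \sqrt{2} i} + 3\right) = - 436 \left(\frac{1}{5 + i \sqrt{2}} + 3\right) = - 436 \left(3 + \frac{1}{5 + i \sqrt{2}}\right) = -1308 - \frac{436}{5 + i \sqrt{2}}$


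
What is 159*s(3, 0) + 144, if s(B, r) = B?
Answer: 621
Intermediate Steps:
159*s(3, 0) + 144 = 159*3 + 144 = 477 + 144 = 621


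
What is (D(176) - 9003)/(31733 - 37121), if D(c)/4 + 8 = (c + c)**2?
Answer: -486581/5388 ≈ -90.308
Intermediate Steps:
D(c) = -32 + 16*c**2 (D(c) = -32 + 4*(c + c)**2 = -32 + 4*(2*c)**2 = -32 + 4*(4*c**2) = -32 + 16*c**2)
(D(176) - 9003)/(31733 - 37121) = ((-32 + 16*176**2) - 9003)/(31733 - 37121) = ((-32 + 16*30976) - 9003)/(-5388) = ((-32 + 495616) - 9003)*(-1/5388) = (495584 - 9003)*(-1/5388) = 486581*(-1/5388) = -486581/5388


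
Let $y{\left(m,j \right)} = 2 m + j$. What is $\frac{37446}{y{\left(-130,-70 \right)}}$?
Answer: $- \frac{6241}{55} \approx -113.47$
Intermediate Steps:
$y{\left(m,j \right)} = j + 2 m$
$\frac{37446}{y{\left(-130,-70 \right)}} = \frac{37446}{-70 + 2 \left(-130\right)} = \frac{37446}{-70 - 260} = \frac{37446}{-330} = 37446 \left(- \frac{1}{330}\right) = - \frac{6241}{55}$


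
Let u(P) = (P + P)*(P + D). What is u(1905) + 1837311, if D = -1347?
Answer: 3963291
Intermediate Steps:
u(P) = 2*P*(-1347 + P) (u(P) = (P + P)*(P - 1347) = (2*P)*(-1347 + P) = 2*P*(-1347 + P))
u(1905) + 1837311 = 2*1905*(-1347 + 1905) + 1837311 = 2*1905*558 + 1837311 = 2125980 + 1837311 = 3963291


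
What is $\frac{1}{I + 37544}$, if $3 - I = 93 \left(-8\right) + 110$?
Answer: $\frac{1}{38181} \approx 2.6191 \cdot 10^{-5}$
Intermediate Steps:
$I = 637$ ($I = 3 - \left(93 \left(-8\right) + 110\right) = 3 - \left(-744 + 110\right) = 3 - -634 = 3 + 634 = 637$)
$\frac{1}{I + 37544} = \frac{1}{637 + 37544} = \frac{1}{38181}$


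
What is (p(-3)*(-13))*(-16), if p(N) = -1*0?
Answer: 0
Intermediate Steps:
p(N) = 0
(p(-3)*(-13))*(-16) = (0*(-13))*(-16) = 0*(-16) = 0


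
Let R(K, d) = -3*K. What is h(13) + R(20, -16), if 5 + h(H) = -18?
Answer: -83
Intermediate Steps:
h(H) = -23 (h(H) = -5 - 18 = -23)
h(13) + R(20, -16) = -23 - 3*20 = -23 - 60 = -83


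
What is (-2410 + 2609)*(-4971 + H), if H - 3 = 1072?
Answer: -775304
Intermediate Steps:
H = 1075 (H = 3 + 1072 = 1075)
(-2410 + 2609)*(-4971 + H) = (-2410 + 2609)*(-4971 + 1075) = 199*(-3896) = -775304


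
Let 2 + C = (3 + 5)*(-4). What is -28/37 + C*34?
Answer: -42800/37 ≈ -1156.8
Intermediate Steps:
C = -34 (C = -2 + (3 + 5)*(-4) = -2 + 8*(-4) = -2 - 32 = -34)
-28/37 + C*34 = -28/37 - 34*34 = -28*1/37 - 1156 = -28/37 - 1156 = -42800/37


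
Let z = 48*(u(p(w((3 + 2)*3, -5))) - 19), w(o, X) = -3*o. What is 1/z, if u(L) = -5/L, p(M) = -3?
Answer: -1/832 ≈ -0.0012019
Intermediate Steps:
z = -832 (z = 48*(-5/(-3) - 19) = 48*(-5*(-1/3) - 19) = 48*(5/3 - 19) = 48*(-52/3) = -832)
1/z = 1/(-832) = -1/832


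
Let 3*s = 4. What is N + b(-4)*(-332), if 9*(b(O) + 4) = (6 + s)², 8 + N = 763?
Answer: 8035/81 ≈ 99.198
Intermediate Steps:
N = 755 (N = -8 + 763 = 755)
s = 4/3 (s = (⅓)*4 = 4/3 ≈ 1.3333)
b(O) = 160/81 (b(O) = -4 + (6 + 4/3)²/9 = -4 + (22/3)²/9 = -4 + (⅑)*(484/9) = -4 + 484/81 = 160/81)
N + b(-4)*(-332) = 755 + (160/81)*(-332) = 755 - 53120/81 = 8035/81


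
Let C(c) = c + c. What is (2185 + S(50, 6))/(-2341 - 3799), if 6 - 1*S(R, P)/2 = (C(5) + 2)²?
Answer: -1909/6140 ≈ -0.31091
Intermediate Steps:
C(c) = 2*c
S(R, P) = -276 (S(R, P) = 12 - 2*(2*5 + 2)² = 12 - 2*(10 + 2)² = 12 - 2*12² = 12 - 2*144 = 12 - 288 = -276)
(2185 + S(50, 6))/(-2341 - 3799) = (2185 - 276)/(-2341 - 3799) = 1909/(-6140) = 1909*(-1/6140) = -1909/6140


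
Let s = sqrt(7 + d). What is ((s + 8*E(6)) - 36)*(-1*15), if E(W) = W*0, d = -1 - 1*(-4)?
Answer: 540 - 15*sqrt(10) ≈ 492.57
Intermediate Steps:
d = 3 (d = -1 + 4 = 3)
E(W) = 0
s = sqrt(10) (s = sqrt(7 + 3) = sqrt(10) ≈ 3.1623)
((s + 8*E(6)) - 36)*(-1*15) = ((sqrt(10) + 8*0) - 36)*(-1*15) = ((sqrt(10) + 0) - 36)*(-15) = (sqrt(10) - 36)*(-15) = (-36 + sqrt(10))*(-15) = 540 - 15*sqrt(10)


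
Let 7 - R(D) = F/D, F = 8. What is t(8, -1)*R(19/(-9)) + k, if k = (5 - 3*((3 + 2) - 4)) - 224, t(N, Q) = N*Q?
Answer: -5858/19 ≈ -308.32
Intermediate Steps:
R(D) = 7 - 8/D
k = -222 (k = (5 - 3*(5 - 4)) - 224 = (5 - 3*1) - 224 = (5 - 3) - 224 = 2 - 224 = -222)
t(8, -1)*R(19/(-9)) + k = (8*(-1))*(7 - 8/(19/(-9))) - 222 = -8*(7 - 8/(19*(-⅑))) - 222 = -8*(7 - 8/(-19/9)) - 222 = -8*(7 - 8*(-9/19)) - 222 = -8*(7 + 72/19) - 222 = -8*205/19 - 222 = -1640/19 - 222 = -5858/19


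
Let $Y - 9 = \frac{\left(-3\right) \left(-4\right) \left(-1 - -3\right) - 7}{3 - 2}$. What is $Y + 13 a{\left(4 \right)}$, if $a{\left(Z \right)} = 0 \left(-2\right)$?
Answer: $26$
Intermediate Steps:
$a{\left(Z \right)} = 0$
$Y = 26$ ($Y = 9 + \frac{\left(-3\right) \left(-4\right) \left(-1 - -3\right) - 7}{3 - 2} = 9 + \frac{12 \left(-1 + 3\right) - 7}{1} = 9 + \left(12 \cdot 2 - 7\right) 1 = 9 + \left(24 - 7\right) 1 = 9 + 17 \cdot 1 = 9 + 17 = 26$)
$Y + 13 a{\left(4 \right)} = 26 + 13 \cdot 0 = 26 + 0 = 26$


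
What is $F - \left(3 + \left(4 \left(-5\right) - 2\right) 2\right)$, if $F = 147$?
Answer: $188$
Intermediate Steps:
$F - \left(3 + \left(4 \left(-5\right) - 2\right) 2\right) = 147 - \left(3 + \left(4 \left(-5\right) - 2\right) 2\right) = 147 - \left(3 + \left(-20 - 2\right) 2\right) = 147 - \left(3 - 44\right) = 147 - -41 = 147 + 41 = 188$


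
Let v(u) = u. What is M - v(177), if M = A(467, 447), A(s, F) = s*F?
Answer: 208572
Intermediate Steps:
A(s, F) = F*s
M = 208749 (M = 447*467 = 208749)
M - v(177) = 208749 - 1*177 = 208749 - 177 = 208572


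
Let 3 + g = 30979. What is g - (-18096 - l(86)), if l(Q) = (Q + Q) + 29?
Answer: 49273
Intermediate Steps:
l(Q) = 29 + 2*Q (l(Q) = 2*Q + 29 = 29 + 2*Q)
g = 30976 (g = -3 + 30979 = 30976)
g - (-18096 - l(86)) = 30976 - (-18096 - (29 + 2*86)) = 30976 - (-18096 - (29 + 172)) = 30976 - (-18096 - 1*201) = 30976 - (-18096 - 201) = 30976 - 1*(-18297) = 30976 + 18297 = 49273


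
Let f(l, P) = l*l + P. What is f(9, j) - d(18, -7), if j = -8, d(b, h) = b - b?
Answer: 73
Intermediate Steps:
d(b, h) = 0
f(l, P) = P + l² (f(l, P) = l² + P = P + l²)
f(9, j) - d(18, -7) = (-8 + 9²) - 1*0 = (-8 + 81) + 0 = 73 + 0 = 73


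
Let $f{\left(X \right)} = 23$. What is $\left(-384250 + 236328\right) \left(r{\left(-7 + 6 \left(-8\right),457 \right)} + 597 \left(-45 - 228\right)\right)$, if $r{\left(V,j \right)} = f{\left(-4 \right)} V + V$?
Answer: $24303732522$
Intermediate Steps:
$r{\left(V,j \right)} = 24 V$ ($r{\left(V,j \right)} = 23 V + V = 24 V$)
$\left(-384250 + 236328\right) \left(r{\left(-7 + 6 \left(-8\right),457 \right)} + 597 \left(-45 - 228\right)\right) = \left(-384250 + 236328\right) \left(24 \left(-7 + 6 \left(-8\right)\right) + 597 \left(-45 - 228\right)\right) = - 147922 \left(24 \left(-7 - 48\right) + 597 \left(-45 - 228\right)\right) = - 147922 \left(24 \left(-55\right) + 597 \left(-273\right)\right) = - 147922 \left(-1320 - 162981\right) = \left(-147922\right) \left(-164301\right) = 24303732522$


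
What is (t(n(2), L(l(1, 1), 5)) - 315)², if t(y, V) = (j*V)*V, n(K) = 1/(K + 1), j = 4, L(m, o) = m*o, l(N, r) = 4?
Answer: 1651225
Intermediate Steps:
n(K) = 1/(1 + K)
t(y, V) = 4*V² (t(y, V) = (4*V)*V = 4*V²)
(t(n(2), L(l(1, 1), 5)) - 315)² = (4*(4*5)² - 315)² = (4*20² - 315)² = (4*400 - 315)² = (1600 - 315)² = 1285² = 1651225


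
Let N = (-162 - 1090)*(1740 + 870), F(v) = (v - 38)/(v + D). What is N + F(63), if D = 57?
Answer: -78425275/24 ≈ -3.2677e+6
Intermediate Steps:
F(v) = (-38 + v)/(57 + v) (F(v) = (v - 38)/(v + 57) = (-38 + v)/(57 + v))
N = -3267720 (N = -1252*2610 = -3267720)
N + F(63) = -3267720 + (-38 + 63)/(57 + 63) = -3267720 + 25/120 = -3267720 + (1/120)*25 = -3267720 + 5/24 = -78425275/24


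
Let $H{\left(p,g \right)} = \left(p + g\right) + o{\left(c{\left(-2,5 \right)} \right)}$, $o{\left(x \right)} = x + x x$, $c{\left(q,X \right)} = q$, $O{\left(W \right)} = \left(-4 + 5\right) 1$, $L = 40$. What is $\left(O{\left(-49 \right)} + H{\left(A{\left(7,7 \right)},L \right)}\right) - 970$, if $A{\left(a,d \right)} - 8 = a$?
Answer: $-912$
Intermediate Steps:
$O{\left(W \right)} = 1$ ($O{\left(W \right)} = 1 \cdot 1 = 1$)
$A{\left(a,d \right)} = 8 + a$
$o{\left(x \right)} = x + x^{2}$
$H{\left(p,g \right)} = 2 + g + p$ ($H{\left(p,g \right)} = \left(p + g\right) - 2 \left(1 - 2\right) = \left(g + p\right) - -2 = \left(g + p\right) + 2 = 2 + g + p$)
$\left(O{\left(-49 \right)} + H{\left(A{\left(7,7 \right)},L \right)}\right) - 970 = \left(1 + \left(2 + 40 + \left(8 + 7\right)\right)\right) - 970 = \left(1 + \left(2 + 40 + 15\right)\right) - 970 = \left(1 + 57\right) - 970 = 58 - 970 = -912$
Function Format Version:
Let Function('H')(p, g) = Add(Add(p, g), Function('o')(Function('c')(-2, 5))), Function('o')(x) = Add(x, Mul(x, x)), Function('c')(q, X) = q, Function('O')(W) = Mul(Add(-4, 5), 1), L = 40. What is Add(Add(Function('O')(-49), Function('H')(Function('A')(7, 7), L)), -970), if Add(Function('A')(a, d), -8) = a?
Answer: -912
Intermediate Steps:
Function('O')(W) = 1 (Function('O')(W) = Mul(1, 1) = 1)
Function('A')(a, d) = Add(8, a)
Function('o')(x) = Add(x, Pow(x, 2))
Function('H')(p, g) = Add(2, g, p) (Function('H')(p, g) = Add(Add(p, g), Mul(-2, Add(1, -2))) = Add(Add(g, p), Mul(-2, -1)) = Add(Add(g, p), 2) = Add(2, g, p))
Add(Add(Function('O')(-49), Function('H')(Function('A')(7, 7), L)), -970) = Add(Add(1, Add(2, 40, Add(8, 7))), -970) = Add(Add(1, Add(2, 40, 15)), -970) = Add(Add(1, 57), -970) = Add(58, -970) = -912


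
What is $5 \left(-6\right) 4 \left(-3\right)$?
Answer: $360$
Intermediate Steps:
$5 \left(-6\right) 4 \left(-3\right) = \left(-30\right) \left(-12\right) = 360$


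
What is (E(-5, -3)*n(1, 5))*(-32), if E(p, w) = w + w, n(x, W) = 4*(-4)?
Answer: -3072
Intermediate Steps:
n(x, W) = -16
E(p, w) = 2*w
(E(-5, -3)*n(1, 5))*(-32) = ((2*(-3))*(-16))*(-32) = -6*(-16)*(-32) = 96*(-32) = -3072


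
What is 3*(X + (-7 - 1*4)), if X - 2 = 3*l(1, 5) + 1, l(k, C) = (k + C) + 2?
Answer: 48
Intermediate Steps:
l(k, C) = 2 + C + k (l(k, C) = (C + k) + 2 = 2 + C + k)
X = 27 (X = 2 + (3*(2 + 5 + 1) + 1) = 2 + (3*8 + 1) = 2 + (24 + 1) = 2 + 25 = 27)
3*(X + (-7 - 1*4)) = 3*(27 + (-7 - 1*4)) = 3*(27 + (-7 - 4)) = 3*(27 - 11) = 3*16 = 48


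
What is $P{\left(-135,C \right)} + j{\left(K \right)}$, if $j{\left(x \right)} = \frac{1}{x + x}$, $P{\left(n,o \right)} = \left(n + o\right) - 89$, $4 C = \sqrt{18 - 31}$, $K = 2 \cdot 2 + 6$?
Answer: $- \frac{4479}{20} + \frac{i \sqrt{13}}{4} \approx -223.95 + 0.90139 i$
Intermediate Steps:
$K = 10$ ($K = 4 + 6 = 10$)
$C = \frac{i \sqrt{13}}{4}$ ($C = \frac{\sqrt{18 - 31}}{4} = \frac{\sqrt{-13}}{4} = \frac{i \sqrt{13}}{4} \approx 0.90139 i$)
$P{\left(n,o \right)} = -89 + n + o$
$j{\left(x \right)} = \frac{1}{2 x}$
$P{\left(-135,C \right)} + j{\left(K \right)} = \left(-89 - 135 + \frac{i \sqrt{13}}{4}\right) + \frac{1}{2 \cdot 10} = \left(-224 + \frac{i \sqrt{13}}{4}\right) + \frac{1}{2} \cdot \frac{1}{10} = \left(-224 + \frac{i \sqrt{13}}{4}\right) + \frac{1}{20} = - \frac{4479}{20} + \frac{i \sqrt{13}}{4}$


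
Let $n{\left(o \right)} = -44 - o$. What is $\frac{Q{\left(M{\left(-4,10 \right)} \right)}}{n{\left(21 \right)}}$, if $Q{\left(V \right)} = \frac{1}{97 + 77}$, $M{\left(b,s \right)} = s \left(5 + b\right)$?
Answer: $- \frac{1}{11310} \approx -8.8417 \cdot 10^{-5}$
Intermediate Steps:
$Q{\left(V \right)} = \frac{1}{174}$
$\frac{Q{\left(M{\left(-4,10 \right)} \right)}}{n{\left(21 \right)}} = \frac{1}{174 \left(-44 - 21\right)} = \frac{1}{174 \left(-65\right)} = \frac{1}{174} \left(- \frac{1}{65}\right) = - \frac{1}{11310}$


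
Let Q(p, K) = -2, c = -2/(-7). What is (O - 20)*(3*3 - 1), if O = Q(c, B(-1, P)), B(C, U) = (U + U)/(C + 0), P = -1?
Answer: -176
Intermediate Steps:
c = 2/7 (c = -2*(-⅐) = 2/7 ≈ 0.28571)
B(C, U) = 2*U/C (B(C, U) = (2*U)/C = 2*U/C)
O = -2
(O - 20)*(3*3 - 1) = (-2 - 20)*(3*3 - 1) = -22*(9 - 1) = -22*8 = -176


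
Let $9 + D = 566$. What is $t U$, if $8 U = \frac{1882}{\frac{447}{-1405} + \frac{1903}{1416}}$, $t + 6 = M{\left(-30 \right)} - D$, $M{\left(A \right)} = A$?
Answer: $- \frac{277538925810}{2040763} \approx -1.36 \cdot 10^{5}$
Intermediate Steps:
$D = 557$ ($D = -9 + 566 = 557$)
$t = -593$ ($t = -6 - 587 = -593$)
$U = \frac{468025170}{2040763}$ ($U = \frac{1882 \frac{1}{\frac{447}{-1405} + \frac{1903}{1416}}}{8} = \frac{1882 \frac{1}{447 \left(- \frac{1}{1405}\right) + 1903 \cdot \frac{1}{1416}}}{8} = \frac{1882 \frac{1}{- \frac{447}{1405} + \frac{1903}{1416}}}{8} = \frac{1882 \frac{1}{\frac{2040763}{1989480}}}{8} = \frac{1882 \cdot \frac{1989480}{2040763}}{8} = \frac{1}{8} \cdot \frac{3744201360}{2040763} = \frac{468025170}{2040763} \approx 229.34$)
$t U = \left(-593\right) \frac{468025170}{2040763} = - \frac{277538925810}{2040763}$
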